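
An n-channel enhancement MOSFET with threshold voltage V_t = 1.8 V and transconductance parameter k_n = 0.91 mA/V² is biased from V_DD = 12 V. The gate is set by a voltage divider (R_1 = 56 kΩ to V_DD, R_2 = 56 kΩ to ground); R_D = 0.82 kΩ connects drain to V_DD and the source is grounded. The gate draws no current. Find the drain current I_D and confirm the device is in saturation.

I_D ≈ 8 mA

V_G = V_DD·R_2/(R_1+R_2) = 12×56/112 = 6 V. With the source grounded, V_GS = V_G = 6 V.
Assume saturation: I_D = (k_n/2)(V_GS − V_t)² = (0.91/2)×(6 − 1.8)² = 0.455×4.2² = 8.03 mA.
V_DS = V_DD − I_D·R_D = 12 − 8.03×0.82 = 5.42 V.
Saturation requires V_DS ≥ V_GS − V_t = 4.2 V; 5.42 ≥ 4.2 ✓.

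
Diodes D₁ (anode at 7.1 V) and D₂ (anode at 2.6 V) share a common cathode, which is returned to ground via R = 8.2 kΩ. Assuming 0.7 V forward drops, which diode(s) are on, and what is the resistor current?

Assume both conduct. Then node N would need to be at both 7.1−0.7 = 6.4 V and 2.6−0.7 = 1.9 V, which is impossible.
Assume only D₁ conducts: V_N = 7.1 − 0.7 = 6.4 V, so I_R = 6.4/8.2 = 0.78 mA.
Check D₂: its anode-to-cathode voltage is 2.6 − 6.4 = -3.8 V < 0.7 V, so it is off. The assumption is consistent.

Only D₁ conducts; I_R ≈ 0.78 mA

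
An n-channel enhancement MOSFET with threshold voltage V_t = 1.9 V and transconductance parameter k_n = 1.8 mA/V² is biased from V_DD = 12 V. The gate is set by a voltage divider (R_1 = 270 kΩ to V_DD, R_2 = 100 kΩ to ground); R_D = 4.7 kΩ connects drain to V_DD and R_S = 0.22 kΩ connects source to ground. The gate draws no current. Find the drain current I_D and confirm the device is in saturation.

I_D ≈ 1.1 mA

V_G = V_DD·R_2/(R_1+R_2) = 12×100/370 = 3.24 V.
Assume saturation: I_D = (k_n/2)(V_GS − V_t)² with V_GS = V_G − I_D·R_S = 3.24 − 0.22·I_D.
Substituting gives 0.0436·I_D² − 1.53·I_D + 1.62 = 0, with roots I_D = 1.09 or 34.1 mA.
The root I_D = 34.1 mA gives V_GS = -4.25 V ≤ V_t, so take I_D = 1.09 mA.
Then V_GS = 3 V and V_DS = V_DD − I_D(R_D+R_S) = 12 − 1.09×4.92 = 6.62 V.
Saturation requires V_DS ≥ V_GS − V_t = 1.1 V; 6.62 ≥ 1.1 ✓.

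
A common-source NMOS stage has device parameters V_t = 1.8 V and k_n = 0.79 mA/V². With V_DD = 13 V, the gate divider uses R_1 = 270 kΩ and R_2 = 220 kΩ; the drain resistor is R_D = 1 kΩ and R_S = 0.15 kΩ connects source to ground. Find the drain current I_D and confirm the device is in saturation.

V_G = V_DD·R_2/(R_1+R_2) = 13×220/490 = 5.84 V.
Assume saturation: I_D = (k_n/2)(V_GS − V_t)² with V_GS = V_G − I_D·R_S = 5.84 − 0.15·I_D.
Substituting gives 0.00889·I_D² − 1.48·I_D + 6.44 = 0, with roots I_D = 4.47 or 162 mA.
The root I_D = 162 mA gives V_GS = -18.4 V ≤ V_t, so take I_D = 4.47 mA.
Then V_GS = 5.17 V and V_DS = V_DD − I_D(R_D+R_S) = 13 − 4.47×1.15 = 7.85 V.
Saturation requires V_DS ≥ V_GS − V_t = 3.37 V; 7.85 ≥ 3.37 ✓.

I_D ≈ 4.5 mA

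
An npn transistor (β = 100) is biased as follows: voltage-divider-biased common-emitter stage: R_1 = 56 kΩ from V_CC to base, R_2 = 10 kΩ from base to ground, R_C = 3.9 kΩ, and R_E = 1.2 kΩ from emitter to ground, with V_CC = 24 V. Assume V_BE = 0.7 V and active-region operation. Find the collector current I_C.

Thevenize the base divider: V_Th = V_CC·R_2/(R_1+R_2) = 24×10/66 = 3.64 V, R_Th = R_1‖R_2 = 8.48 kΩ.
Base-emitter loop: V_Th = I_B·R_Th + V_BE + (β+1)I_B·R_E, so I_B = (3.64 − 0.7) / (8.48 + 101×1.2) = 0.0226 mA.
I_C = β·I_B = 100×0.0226 = 2.26 mA, and I_E = (β+1)I_B = 2.29 mA.
V_CE = V_CC − I_C·R_C − I_E·R_E = 24 − 2.26×3.9 − 2.29×1.2 = 12.4 V.
V_CE = 12.4 V > 0.2 V confirms active-region operation.

I_C ≈ 2.3 mA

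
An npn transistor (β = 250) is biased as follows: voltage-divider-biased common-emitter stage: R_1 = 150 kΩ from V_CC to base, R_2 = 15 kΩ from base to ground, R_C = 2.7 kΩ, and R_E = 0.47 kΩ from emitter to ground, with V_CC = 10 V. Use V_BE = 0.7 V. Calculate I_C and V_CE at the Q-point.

Thevenize the base divider: V_Th = V_CC·R_2/(R_1+R_2) = 10×15/165 = 0.909 V, R_Th = R_1‖R_2 = 13.6 kΩ.
Base-emitter loop: V_Th = I_B·R_Th + V_BE + (β+1)I_B·R_E, so I_B = (0.909 − 0.7) / (13.6 + 251×0.47) = 0.00159 mA.
I_C = β·I_B = 250×0.00159 = 0.397 mA, and I_E = (β+1)I_B = 0.399 mA.
V_CE = V_CC − I_C·R_C − I_E·R_E = 10 − 0.397×2.7 − 0.399×0.47 = 8.74 V.
V_CE = 8.74 V > 0.2 V confirms active-region operation.

I_C ≈ 0.4 mA, V_CE ≈ 8.7 V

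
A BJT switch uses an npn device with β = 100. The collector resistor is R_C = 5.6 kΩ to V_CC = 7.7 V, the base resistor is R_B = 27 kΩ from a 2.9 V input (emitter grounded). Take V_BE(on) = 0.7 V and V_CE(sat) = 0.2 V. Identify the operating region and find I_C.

saturation; I_C ≈ 1.3 mA

Assume active: I_B = (2.9 − 0.7)/27 = 0.0815 mA, giving I_C = β·I_B = 8.15 mA.
But then V_CE = 7.7 − 8.15×5.6 = -37.9 V < V_CE(sat) = 0.2 V — impossible in the active region.
So the transistor is saturated. With V_CE = 0.2 V, I_C = (V_CC − 0.2)/R_C = 7.5/5.6 = 1.34 mA.
Check: β·I_B = 8.15 mA > I_C = 1.34 mA, confirming saturation.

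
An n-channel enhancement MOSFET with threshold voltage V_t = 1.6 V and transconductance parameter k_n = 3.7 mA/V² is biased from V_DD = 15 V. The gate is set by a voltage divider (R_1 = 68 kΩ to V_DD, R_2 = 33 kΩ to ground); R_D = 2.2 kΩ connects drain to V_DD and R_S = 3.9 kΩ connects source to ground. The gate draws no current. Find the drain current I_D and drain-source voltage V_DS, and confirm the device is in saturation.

V_G = V_DD·R_2/(R_1+R_2) = 15×33/101 = 4.9 V.
Assume saturation: I_D = (k_n/2)(V_GS − V_t)² with V_GS = V_G − I_D·R_S = 4.9 − 3.9·I_D.
Substituting gives 28.1·I_D² − 48.6·I_D + 20.2 = 0, with roots I_D = 0.69 or 1.04 mA.
The root I_D = 1.04 mA gives V_GS = 0.851 V ≤ V_t, so take I_D = 0.69 mA.
Then V_GS = 2.21 V and V_DS = V_DD − I_D(R_D+R_S) = 15 − 0.69×6.1 = 10.8 V.
Saturation requires V_DS ≥ V_GS − V_t = 0.611 V; 10.8 ≥ 0.611 ✓.

I_D ≈ 0.69 mA, V_DS ≈ 11 V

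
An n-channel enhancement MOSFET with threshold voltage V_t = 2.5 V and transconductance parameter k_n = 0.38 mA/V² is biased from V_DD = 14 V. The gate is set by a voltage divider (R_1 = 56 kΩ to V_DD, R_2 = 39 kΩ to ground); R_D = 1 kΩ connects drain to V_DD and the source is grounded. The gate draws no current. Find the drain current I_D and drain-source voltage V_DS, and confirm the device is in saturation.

V_G = V_DD·R_2/(R_1+R_2) = 14×39/95 = 5.75 V. With the source grounded, V_GS = V_G = 5.75 V.
Assume saturation: I_D = (k_n/2)(V_GS − V_t)² = (0.38/2)×(5.75 − 2.5)² = 0.19×3.25² = 2 mA.
V_DS = V_DD − I_D·R_D = 14 − 2×1 = 12 V.
Saturation requires V_DS ≥ V_GS − V_t = 3.25 V; 12 ≥ 3.25 ✓.

I_D ≈ 2 mA, V_DS ≈ 12 V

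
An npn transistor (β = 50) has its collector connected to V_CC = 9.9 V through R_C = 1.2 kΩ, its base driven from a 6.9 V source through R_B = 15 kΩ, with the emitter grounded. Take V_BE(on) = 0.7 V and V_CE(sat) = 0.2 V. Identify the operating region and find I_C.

Assume active: I_B = (6.9 − 0.7)/15 = 0.413 mA, giving I_C = β·I_B = 20.7 mA.
But then V_CE = 9.9 − 20.7×1.2 = -14.9 V < V_CE(sat) = 0.2 V — impossible in the active region.
So the transistor is saturated. With V_CE = 0.2 V, I_C = (V_CC − 0.2)/R_C = 9.7/1.2 = 8.08 mA.
Check: β·I_B = 20.7 mA > I_C = 8.08 mA, confirming saturation.

saturation; I_C ≈ 8.1 mA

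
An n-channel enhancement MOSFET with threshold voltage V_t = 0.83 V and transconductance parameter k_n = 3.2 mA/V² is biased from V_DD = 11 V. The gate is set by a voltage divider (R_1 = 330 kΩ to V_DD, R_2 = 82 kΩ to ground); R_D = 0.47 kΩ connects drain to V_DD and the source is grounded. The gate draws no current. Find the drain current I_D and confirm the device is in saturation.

V_G = V_DD·R_2/(R_1+R_2) = 11×82/412 = 2.19 V. With the source grounded, V_GS = V_G = 2.19 V.
Assume saturation: I_D = (k_n/2)(V_GS − V_t)² = (3.2/2)×(2.19 − 0.83)² = 1.6×1.36² = 2.96 mA.
V_DS = V_DD − I_D·R_D = 11 − 2.96×0.47 = 9.61 V.
Saturation requires V_DS ≥ V_GS − V_t = 1.36 V; 9.61 ≥ 1.36 ✓.

I_D ≈ 3 mA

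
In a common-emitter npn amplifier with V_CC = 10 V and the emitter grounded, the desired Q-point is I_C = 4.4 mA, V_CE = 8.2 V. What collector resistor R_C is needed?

Collector loop: V_CC = I_C·R_C + V_CE.
R_C = (V_CC − V_CE)/I_C = (10 − 8.2)/4.4 = 0.409 kΩ.

R_C ≈ 0.41 kΩ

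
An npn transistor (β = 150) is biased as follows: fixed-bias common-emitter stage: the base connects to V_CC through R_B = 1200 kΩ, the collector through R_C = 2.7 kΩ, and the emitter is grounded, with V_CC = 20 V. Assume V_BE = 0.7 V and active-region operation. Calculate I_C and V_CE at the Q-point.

Base loop: V_CC = I_B·R_B + V_BE, so I_B = (20 − 0.7)/1200 kΩ = 0.0161 mA.
In the active region I_C = β·I_B = 150 × 0.0161 = 2.41 mA.
Collector loop: V_CE = V_CC − I_C·R_C = 20 − 2.41×2.7 = 13.5 V.
Since V_CE = 13.5 V > V_CE(sat) ≈ 0.2 V, the transistor is in the active region as assumed.

I_C ≈ 2.4 mA, V_CE ≈ 13 V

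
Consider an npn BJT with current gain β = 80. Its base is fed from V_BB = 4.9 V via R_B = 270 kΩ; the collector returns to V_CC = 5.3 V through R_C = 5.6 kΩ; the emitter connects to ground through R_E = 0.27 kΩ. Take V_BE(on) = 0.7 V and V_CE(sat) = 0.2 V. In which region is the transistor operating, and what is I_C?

Assume active: I_B = (4.9 − 0.7)/(270 + 81×0.27) = 0.0144 mA, I_C = β·I_B = 1.15 mA.
Then V_CE = 5.3 − 1.15×5.6 − 1.17×0.27 = -1.46 V < 0.2 V — the active assumption fails.
Re-solve with V_CE = 0.2 V. KCL at the emitter: V_E/R_E = (V_BB−0.7−V_E)/R_B + (V_CC−0.2−V_E)/R_C, giving V_E = 0.238 V.
I_C = (V_CC − 0.2 − V_E)/R_C = (5.1 − 0.238)/5.6 = 0.868 mA.
Check: I_B = (4.2 − 0.238)/270 = 0.0147 mA, and β·I_B = 1.17 mA > I_C, confirming saturation.

saturation; I_C ≈ 0.87 mA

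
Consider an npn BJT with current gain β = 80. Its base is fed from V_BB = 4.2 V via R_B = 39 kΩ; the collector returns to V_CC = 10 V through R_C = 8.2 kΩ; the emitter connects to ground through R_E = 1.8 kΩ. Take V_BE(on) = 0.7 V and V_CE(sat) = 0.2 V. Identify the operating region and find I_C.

saturation; I_C ≈ 0.97 mA

Assume active: I_B = (4.2 − 0.7)/(39 + 81×1.8) = 0.0189 mA, I_C = β·I_B = 1.52 mA.
Then V_CE = 10 − 1.52×8.2 − 1.53×1.8 = -5.19 V < 0.2 V — the active assumption fails.
Re-solve with V_CE = 0.2 V. KCL at the emitter: V_E/R_E = (V_BB−0.7−V_E)/R_B + (V_CC−0.2−V_E)/R_C, giving V_E = 1.83 V.
I_C = (V_CC − 0.2 − V_E)/R_C = (9.8 − 1.83)/8.2 = 0.972 mA.
Check: I_B = (3.5 − 1.83)/39 = 0.0429 mA, and β·I_B = 3.43 mA > I_C, confirming saturation.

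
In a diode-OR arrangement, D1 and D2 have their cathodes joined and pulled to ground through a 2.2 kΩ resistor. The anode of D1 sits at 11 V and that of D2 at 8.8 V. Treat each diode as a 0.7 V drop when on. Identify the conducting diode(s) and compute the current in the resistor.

Assume both conduct. Then node N would need to be at both 11−0.7 = 10.3 V and 8.8−0.7 = 8.1 V, which is impossible.
Assume only D1 conducts: V_N = 11 − 0.7 = 10.3 V, so I_R = 10.3/2.2 = 4.68 mA.
Check D2: its anode-to-cathode voltage is 8.8 − 10.3 = -1.5 V < 0.7 V, so it is off. The assumption is consistent.

Only D1 conducts; I_R ≈ 4.7 mA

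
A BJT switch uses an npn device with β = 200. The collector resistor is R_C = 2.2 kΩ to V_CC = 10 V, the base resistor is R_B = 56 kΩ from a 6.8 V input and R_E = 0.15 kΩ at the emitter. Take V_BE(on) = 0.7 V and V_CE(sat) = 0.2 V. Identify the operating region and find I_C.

saturation; I_C ≈ 4.2 mA

Assume active: I_B = (6.8 − 0.7)/(56 + 201×0.15) = 0.0708 mA, I_C = β·I_B = 14.2 mA.
Then V_CE = 10 − 14.2×2.2 − 14.2×0.15 = -23.3 V < 0.2 V — the active assumption fails.
Re-solve with V_CE = 0.2 V. KCL at the emitter: V_E/R_E = (V_BB−0.7−V_E)/R_B + (V_CC−0.2−V_E)/R_C, giving V_E = 0.639 V.
I_C = (V_CC − 0.2 − V_E)/R_C = (9.8 − 0.639)/2.2 = 4.16 mA.
Check: I_B = (6.1 − 0.639)/56 = 0.0975 mA, and β·I_B = 19.5 mA > I_C, confirming saturation.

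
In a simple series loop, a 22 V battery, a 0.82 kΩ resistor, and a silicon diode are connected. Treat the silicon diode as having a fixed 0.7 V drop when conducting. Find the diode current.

I ≈ 26 mA

KVL around the loop: 22 = V_D + I·R = 0.7 + I × 0.82 kΩ.
So I = (22 − 0.7) / 0.82 kΩ = 21.3 / 0.82 = 26 mA.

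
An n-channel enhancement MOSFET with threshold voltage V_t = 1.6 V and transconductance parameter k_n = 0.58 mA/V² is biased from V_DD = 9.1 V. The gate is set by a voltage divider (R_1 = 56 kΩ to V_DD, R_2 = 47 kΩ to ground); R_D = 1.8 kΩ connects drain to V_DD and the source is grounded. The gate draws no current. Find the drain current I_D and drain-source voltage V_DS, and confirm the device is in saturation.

I_D ≈ 1.9 mA, V_DS ≈ 5.7 V

V_G = V_DD·R_2/(R_1+R_2) = 9.1×47/103 = 4.15 V. With the source grounded, V_GS = V_G = 4.15 V.
Assume saturation: I_D = (k_n/2)(V_GS − V_t)² = (0.58/2)×(4.15 − 1.6)² = 0.29×2.55² = 1.89 mA.
V_DS = V_DD − I_D·R_D = 9.1 − 1.89×1.8 = 5.7 V.
Saturation requires V_DS ≥ V_GS − V_t = 2.55 V; 5.7 ≥ 2.55 ✓.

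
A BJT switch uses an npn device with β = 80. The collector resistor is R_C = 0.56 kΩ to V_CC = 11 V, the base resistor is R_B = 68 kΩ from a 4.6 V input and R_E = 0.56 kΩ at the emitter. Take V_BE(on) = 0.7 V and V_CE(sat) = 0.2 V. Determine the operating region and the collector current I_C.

Assume active. Base-emitter loop: I_B = (V_BB − V_BE)/(R_B + (β+1)R_E) = (4.6 − 0.7)/(68 + 81×0.56) = 0.0344 mA.
I_C = β·I_B = 80×0.0344 = 2.75 mA.
V_CE = V_CC − I_C·R_C − I_E·R_E = 11 − 2.75×0.56 − 2.79×0.56 = 7.9 V > V_CE(sat), so the active-region assumption holds.

active; I_C ≈ 2.8 mA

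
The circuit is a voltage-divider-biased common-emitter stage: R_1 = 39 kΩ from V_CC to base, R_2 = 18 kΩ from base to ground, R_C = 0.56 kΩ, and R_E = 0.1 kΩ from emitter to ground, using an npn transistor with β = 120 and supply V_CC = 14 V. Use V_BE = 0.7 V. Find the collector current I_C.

Thevenize the base divider: V_Th = V_CC·R_2/(R_1+R_2) = 14×18/57 = 4.42 V, R_Th = R_1‖R_2 = 12.3 kΩ.
Base-emitter loop: V_Th = I_B·R_Th + V_BE + (β+1)I_B·R_E, so I_B = (4.42 − 0.7) / (12.3 + 121×0.1) = 0.152 mA.
I_C = β·I_B = 120×0.152 = 18.3 mA, and I_E = (β+1)I_B = 18.4 mA.
V_CE = V_CC − I_C·R_C − I_E·R_E = 14 − 18.3×0.56 − 18.4×0.1 = 1.91 V.
V_CE = 1.91 V > 0.2 V confirms active-region operation.

I_C ≈ 18 mA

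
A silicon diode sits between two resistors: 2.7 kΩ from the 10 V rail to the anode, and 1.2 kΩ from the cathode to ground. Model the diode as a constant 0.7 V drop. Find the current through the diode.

I ≈ 2.4 mA

The two resistors are in series with the diode, so KVL gives 10 = I·2.7 + 0.7 + I·1.2.
I = (10 − 0.7) / (2.7 + 1.2) kΩ = 9.3 / 3.9 = 2.38 mA.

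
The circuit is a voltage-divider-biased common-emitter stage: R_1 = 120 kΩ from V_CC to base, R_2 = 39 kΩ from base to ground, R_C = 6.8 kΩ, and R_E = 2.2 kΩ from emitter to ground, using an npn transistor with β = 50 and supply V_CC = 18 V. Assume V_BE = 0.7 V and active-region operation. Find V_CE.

V_CE ≈ 6.1 V

Thevenize the base divider: V_Th = V_CC·R_2/(R_1+R_2) = 18×39/159 = 4.42 V, R_Th = R_1‖R_2 = 29.4 kΩ.
Base-emitter loop: V_Th = I_B·R_Th + V_BE + (β+1)I_B·R_E, so I_B = (4.42 − 0.7) / (29.4 + 51×2.2) = 0.0262 mA.
I_C = β·I_B = 50×0.0262 = 1.31 mA, and I_E = (β+1)I_B = 1.34 mA.
V_CE = V_CC − I_C·R_C − I_E·R_E = 18 − 1.31×6.8 − 1.34×2.2 = 6.14 V.
V_CE = 6.14 V > 0.2 V confirms active-region operation.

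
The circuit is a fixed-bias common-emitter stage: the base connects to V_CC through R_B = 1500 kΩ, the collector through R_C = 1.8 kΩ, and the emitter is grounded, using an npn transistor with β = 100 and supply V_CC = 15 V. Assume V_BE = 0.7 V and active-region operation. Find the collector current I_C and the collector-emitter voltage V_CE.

I_C ≈ 0.95 mA, V_CE ≈ 13 V

Base loop: V_CC = I_B·R_B + V_BE, so I_B = (15 − 0.7)/1500 kΩ = 0.00953 mA.
In the active region I_C = β·I_B = 100 × 0.00953 = 0.953 mA.
Collector loop: V_CE = V_CC − I_C·R_C = 15 − 0.953×1.8 = 13.3 V.
Since V_CE = 13.3 V > V_CE(sat) ≈ 0.2 V, the transistor is in the active region as assumed.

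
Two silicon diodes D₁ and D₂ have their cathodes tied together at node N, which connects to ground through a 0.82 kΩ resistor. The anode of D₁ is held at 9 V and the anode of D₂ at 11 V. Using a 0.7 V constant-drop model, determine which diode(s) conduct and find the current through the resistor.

Assume both conduct. Then node N would need to be at both 9−0.7 = 8.3 V and 11−0.7 = 10.3 V, which is impossible.
Assume only D₂ conducts: V_N = 11 − 0.7 = 10.3 V, so I_R = 10.3/0.82 = 12.6 mA.
Check D₁: its anode-to-cathode voltage is 9 − 10.3 = -1.3 V < 0.7 V, so it is off. The assumption is consistent.

Only D₂ conducts; I_R ≈ 13 mA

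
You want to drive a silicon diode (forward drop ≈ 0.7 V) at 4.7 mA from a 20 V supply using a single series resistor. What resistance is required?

The resistor drops V_S − V_D = 20 − 0.7 = 19.3 V at 4.7 mA.
R = 19.3 V / 4.7 mA = 4.11 kΩ.

R ≈ 4.1 kΩ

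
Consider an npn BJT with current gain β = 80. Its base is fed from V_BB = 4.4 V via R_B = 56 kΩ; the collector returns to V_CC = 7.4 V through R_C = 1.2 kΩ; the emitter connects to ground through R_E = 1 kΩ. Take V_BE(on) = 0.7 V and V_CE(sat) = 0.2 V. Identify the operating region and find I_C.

active; I_C ≈ 2.2 mA

Assume active. Base-emitter loop: I_B = (V_BB − V_BE)/(R_B + (β+1)R_E) = (4.4 − 0.7)/(56 + 81×1) = 0.027 mA.
I_C = β·I_B = 80×0.027 = 2.16 mA.
V_CE = V_CC − I_C·R_C − I_E·R_E = 7.4 − 2.16×1.2 − 2.19×1 = 2.62 V > V_CE(sat), so the active-region assumption holds.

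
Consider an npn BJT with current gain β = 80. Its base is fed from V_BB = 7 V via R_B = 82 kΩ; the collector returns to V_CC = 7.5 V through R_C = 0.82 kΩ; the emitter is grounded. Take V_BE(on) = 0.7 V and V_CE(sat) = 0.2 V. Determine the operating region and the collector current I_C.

active; I_C ≈ 6.1 mA

Assume active. Base-emitter loop: I_B = (V_BB − V_BE)/R_B = (7 − 0.7)/82 = 0.0768 mA.
I_C = β·I_B = 80×0.0768 = 6.15 mA.
V_CE = V_CC − I_C·R_C = 7.5 − 6.15×0.82 = 2.46 V > V_CE(sat), so the active-region assumption holds.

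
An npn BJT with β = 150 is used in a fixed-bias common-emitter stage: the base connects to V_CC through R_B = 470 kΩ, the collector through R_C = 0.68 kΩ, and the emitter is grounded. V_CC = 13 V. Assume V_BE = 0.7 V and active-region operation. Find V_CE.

V_CE ≈ 10 V

Base loop: V_CC = I_B·R_B + V_BE, so I_B = (13 − 0.7)/470 kΩ = 0.0262 mA.
In the active region I_C = β·I_B = 150 × 0.0262 = 3.93 mA.
Collector loop: V_CE = V_CC − I_C·R_C = 13 − 3.93×0.68 = 10.3 V.
Since V_CE = 10.3 V > V_CE(sat) ≈ 0.2 V, the transistor is in the active region as assumed.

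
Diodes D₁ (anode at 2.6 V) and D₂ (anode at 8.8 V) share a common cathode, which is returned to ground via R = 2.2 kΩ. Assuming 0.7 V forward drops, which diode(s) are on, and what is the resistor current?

Assume both conduct. Then node N would need to be at both 2.6−0.7 = 1.9 V and 8.8−0.7 = 8.1 V, which is impossible.
Assume only D₂ conducts: V_N = 8.8 − 0.7 = 8.1 V, so I_R = 8.1/2.2 = 3.68 mA.
Check D₁: its anode-to-cathode voltage is 2.6 − 8.1 = -5.5 V < 0.7 V, so it is off. The assumption is consistent.

Only D₂ conducts; I_R ≈ 3.7 mA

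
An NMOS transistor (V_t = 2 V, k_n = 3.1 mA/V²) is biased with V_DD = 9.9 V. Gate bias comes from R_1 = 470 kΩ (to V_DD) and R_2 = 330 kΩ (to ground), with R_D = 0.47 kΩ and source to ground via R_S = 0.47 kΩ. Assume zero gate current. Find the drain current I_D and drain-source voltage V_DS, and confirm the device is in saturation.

V_G = V_DD·R_2/(R_1+R_2) = 9.9×330/800 = 4.08 V.
Assume saturation: I_D = (k_n/2)(V_GS − V_t)² with V_GS = V_G − I_D·R_S = 4.08 − 0.47·I_D.
Substituting gives 0.342·I_D² − 4.04·I_D + 6.73 = 0, with roots I_D = 2.01 or 9.78 mA.
The root I_D = 9.78 mA gives V_GS = -0.512 V ≤ V_t, so take I_D = 2.01 mA.
Then V_GS = 3.14 V and V_DS = V_DD − I_D(R_D+R_S) = 9.9 − 2.01×0.94 = 8.01 V.
Saturation requires V_DS ≥ V_GS − V_t = 1.14 V; 8.01 ≥ 1.14 ✓.

I_D ≈ 2 mA, V_DS ≈ 8 V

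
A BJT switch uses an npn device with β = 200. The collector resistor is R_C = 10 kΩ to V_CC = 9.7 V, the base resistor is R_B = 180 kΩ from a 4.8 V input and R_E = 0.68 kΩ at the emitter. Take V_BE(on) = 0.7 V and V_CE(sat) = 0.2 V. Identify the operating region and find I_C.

saturation; I_C ≈ 0.89 mA

Assume active: I_B = (4.8 − 0.7)/(180 + 201×0.68) = 0.0129 mA, I_C = β·I_B = 2.59 mA.
Then V_CE = 9.7 − 2.59×10 − 2.6×0.68 = -18 V < 0.2 V — the active assumption fails.
Re-solve with V_CE = 0.2 V. KCL at the emitter: V_E/R_E = (V_BB−0.7−V_E)/R_B + (V_CC−0.2−V_E)/R_C, giving V_E = 0.617 V.
I_C = (V_CC − 0.2 − V_E)/R_C = (9.5 − 0.617)/10 = 0.888 mA.
Check: I_B = (4.1 − 0.617)/180 = 0.0193 mA, and β·I_B = 3.87 mA > I_C, confirming saturation.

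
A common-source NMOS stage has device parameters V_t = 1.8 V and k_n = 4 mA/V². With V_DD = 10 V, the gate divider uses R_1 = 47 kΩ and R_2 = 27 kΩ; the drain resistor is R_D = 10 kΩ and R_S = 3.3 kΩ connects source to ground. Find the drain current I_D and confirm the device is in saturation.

V_G = V_DD·R_2/(R_1+R_2) = 10×27/74 = 3.65 V.
Assume saturation: I_D = (k_n/2)(V_GS − V_t)² with V_GS = V_G − I_D·R_S = 3.65 − 3.3·I_D.
Substituting gives 21.8·I_D² − 25.4·I_D + 6.84 = 0, with roots I_D = 0.421 or 0.745 mA.
The root I_D = 0.745 mA gives V_GS = 1.19 V ≤ V_t, so take I_D = 0.421 mA.
Then V_GS = 2.26 V and V_DS = V_DD − I_D(R_D+R_S) = 10 − 0.421×13.3 = 4.4 V.
Saturation requires V_DS ≥ V_GS − V_t = 0.459 V; 4.4 ≥ 0.459 ✓.

I_D ≈ 0.42 mA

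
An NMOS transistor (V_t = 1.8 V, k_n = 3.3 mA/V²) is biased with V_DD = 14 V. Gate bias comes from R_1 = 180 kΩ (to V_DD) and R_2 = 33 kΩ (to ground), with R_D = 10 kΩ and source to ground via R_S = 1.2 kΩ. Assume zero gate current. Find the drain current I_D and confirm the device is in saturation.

V_G = V_DD·R_2/(R_1+R_2) = 14×33/213 = 2.17 V.
Assume saturation: I_D = (k_n/2)(V_GS − V_t)² with V_GS = V_G − I_D·R_S = 2.17 − 1.2·I_D.
Substituting gives 2.38·I_D² − 2.46·I_D + 0.225 = 0, with roots I_D = 0.101 or 0.935 mA.
The root I_D = 0.935 mA gives V_GS = 1.05 V ≤ V_t, so take I_D = 0.101 mA.
Then V_GS = 2.05 V and V_DS = V_DD − I_D(R_D+R_S) = 14 − 0.101×11.2 = 12.9 V.
Saturation requires V_DS ≥ V_GS − V_t = 0.248 V; 12.9 ≥ 0.248 ✓.

I_D ≈ 0.1 mA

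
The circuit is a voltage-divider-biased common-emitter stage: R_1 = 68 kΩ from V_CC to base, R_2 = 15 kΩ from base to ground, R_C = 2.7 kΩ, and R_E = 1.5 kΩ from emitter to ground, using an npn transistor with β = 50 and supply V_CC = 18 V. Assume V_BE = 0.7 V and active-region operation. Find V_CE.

Thevenize the base divider: V_Th = V_CC·R_2/(R_1+R_2) = 18×15/83 = 3.25 V, R_Th = R_1‖R_2 = 12.3 kΩ.
Base-emitter loop: V_Th = I_B·R_Th + V_BE + (β+1)I_B·R_E, so I_B = (3.25 − 0.7) / (12.3 + 51×1.5) = 0.0288 mA.
I_C = β·I_B = 50×0.0288 = 1.44 mA, and I_E = (β+1)I_B = 1.47 mA.
V_CE = V_CC − I_C·R_C − I_E·R_E = 18 − 1.44×2.7 − 1.47×1.5 = 11.9 V.
V_CE = 11.9 V > 0.2 V confirms active-region operation.

V_CE ≈ 12 V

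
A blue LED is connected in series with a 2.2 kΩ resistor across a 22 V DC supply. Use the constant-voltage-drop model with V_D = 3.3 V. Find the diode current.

I ≈ 8.5 mA

KVL around the loop: 22 = V_D + I·R = 3.3 + I × 2.2 kΩ.
So I = (22 − 3.3) / 2.2 kΩ = 18.7 / 2.2 = 8.5 mA.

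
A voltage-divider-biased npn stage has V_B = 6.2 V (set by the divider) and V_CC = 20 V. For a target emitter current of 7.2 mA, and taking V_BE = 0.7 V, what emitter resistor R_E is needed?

R_E ≈ 0.76 kΩ

V_E = V_B − V_BE = 6.2 − 0.7 = 5.5 V.
R_E = V_E / I_E = 5.5 / 7.2 = 0.764 kΩ.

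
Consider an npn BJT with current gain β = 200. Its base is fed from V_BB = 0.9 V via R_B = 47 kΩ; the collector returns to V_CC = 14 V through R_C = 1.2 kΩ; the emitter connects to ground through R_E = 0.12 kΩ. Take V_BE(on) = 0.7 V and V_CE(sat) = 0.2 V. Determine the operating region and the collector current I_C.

active; I_C ≈ 0.56 mA

Assume active. Base-emitter loop: I_B = (V_BB − V_BE)/(R_B + (β+1)R_E) = (0.9 − 0.7)/(47 + 201×0.12) = 0.00281 mA.
I_C = β·I_B = 200×0.00281 = 0.562 mA.
V_CE = V_CC − I_C·R_C − I_E·R_E = 14 − 0.562×1.2 − 0.565×0.12 = 13.3 V > V_CE(sat), so the active-region assumption holds.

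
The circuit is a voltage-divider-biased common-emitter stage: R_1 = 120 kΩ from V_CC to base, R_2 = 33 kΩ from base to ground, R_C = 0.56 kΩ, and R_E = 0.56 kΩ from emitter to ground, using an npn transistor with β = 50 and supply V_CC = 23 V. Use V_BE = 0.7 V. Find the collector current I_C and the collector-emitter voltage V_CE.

Thevenize the base divider: V_Th = V_CC·R_2/(R_1+R_2) = 23×33/153 = 4.96 V, R_Th = R_1‖R_2 = 25.9 kΩ.
Base-emitter loop: V_Th = I_B·R_Th + V_BE + (β+1)I_B·R_E, so I_B = (4.96 − 0.7) / (25.9 + 51×0.56) = 0.0783 mA.
I_C = β·I_B = 50×0.0783 = 3.91 mA, and I_E = (β+1)I_B = 3.99 mA.
V_CE = V_CC − I_C·R_C − I_E·R_E = 23 − 3.91×0.56 − 3.99×0.56 = 18.6 V.
V_CE = 18.6 V > 0.2 V confirms active-region operation.

I_C ≈ 3.9 mA, V_CE ≈ 19 V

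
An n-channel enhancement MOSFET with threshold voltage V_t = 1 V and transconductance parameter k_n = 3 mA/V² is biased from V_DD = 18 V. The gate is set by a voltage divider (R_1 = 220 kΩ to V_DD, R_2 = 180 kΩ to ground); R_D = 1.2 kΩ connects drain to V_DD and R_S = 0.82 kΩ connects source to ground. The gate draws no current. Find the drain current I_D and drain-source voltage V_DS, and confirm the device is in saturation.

I_D ≈ 6.2 mA, V_DS ≈ 5.5 V

V_G = V_DD·R_2/(R_1+R_2) = 18×180/400 = 8.1 V.
Assume saturation: I_D = (k_n/2)(V_GS − V_t)² with V_GS = V_G − I_D·R_S = 8.1 − 0.82·I_D.
Substituting gives 1.01·I_D² − 18.5·I_D + 75.6 = 0, with roots I_D = 6.18 or 12.1 mA.
The root I_D = 12.1 mA gives V_GS = -1.84 V ≤ V_t, so take I_D = 6.18 mA.
Then V_GS = 3.03 V and V_DS = V_DD − I_D(R_D+R_S) = 18 − 6.18×2.02 = 5.51 V.
Saturation requires V_DS ≥ V_GS − V_t = 2.03 V; 5.51 ≥ 2.03 ✓.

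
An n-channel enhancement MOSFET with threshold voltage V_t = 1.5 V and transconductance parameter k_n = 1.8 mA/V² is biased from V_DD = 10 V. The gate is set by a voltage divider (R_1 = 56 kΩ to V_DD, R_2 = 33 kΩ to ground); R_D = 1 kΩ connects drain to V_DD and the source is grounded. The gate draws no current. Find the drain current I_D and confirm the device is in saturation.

V_G = V_DD·R_2/(R_1+R_2) = 10×33/89 = 3.71 V. With the source grounded, V_GS = V_G = 3.71 V.
Assume saturation: I_D = (k_n/2)(V_GS − V_t)² = (1.8/2)×(3.71 − 1.5)² = 0.9×2.21² = 4.39 mA.
V_DS = V_DD − I_D·R_D = 10 − 4.39×1 = 5.61 V.
Saturation requires V_DS ≥ V_GS − V_t = 2.21 V; 5.61 ≥ 2.21 ✓.

I_D ≈ 4.4 mA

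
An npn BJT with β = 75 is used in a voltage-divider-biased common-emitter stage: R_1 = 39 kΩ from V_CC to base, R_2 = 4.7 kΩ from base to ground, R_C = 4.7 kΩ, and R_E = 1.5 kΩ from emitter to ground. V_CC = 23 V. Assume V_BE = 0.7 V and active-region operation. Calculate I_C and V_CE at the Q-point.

I_C ≈ 1.1 mA, V_CE ≈ 16 V

Thevenize the base divider: V_Th = V_CC·R_2/(R_1+R_2) = 23×4.7/43.7 = 2.47 V, R_Th = R_1‖R_2 = 4.19 kΩ.
Base-emitter loop: V_Th = I_B·R_Th + V_BE + (β+1)I_B·R_E, so I_B = (2.47 − 0.7) / (4.19 + 76×1.5) = 0.015 mA.
I_C = β·I_B = 75×0.015 = 1.13 mA, and I_E = (β+1)I_B = 1.14 mA.
V_CE = V_CC − I_C·R_C − I_E·R_E = 23 − 1.13×4.7 − 1.14×1.5 = 16 V.
V_CE = 16 V > 0.2 V confirms active-region operation.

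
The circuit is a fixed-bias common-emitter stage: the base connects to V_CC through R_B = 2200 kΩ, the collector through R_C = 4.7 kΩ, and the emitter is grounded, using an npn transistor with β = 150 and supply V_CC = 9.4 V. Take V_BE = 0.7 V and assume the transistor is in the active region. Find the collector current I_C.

I_C ≈ 0.59 mA

Base loop: V_CC = I_B·R_B + V_BE, so I_B = (9.4 − 0.7)/2200 kΩ = 0.00395 mA.
In the active region I_C = β·I_B = 150 × 0.00395 = 0.593 mA.
Collector loop: V_CE = V_CC − I_C·R_C = 9.4 − 0.593×4.7 = 6.61 V.
Since V_CE = 6.61 V > V_CE(sat) ≈ 0.2 V, the transistor is in the active region as assumed.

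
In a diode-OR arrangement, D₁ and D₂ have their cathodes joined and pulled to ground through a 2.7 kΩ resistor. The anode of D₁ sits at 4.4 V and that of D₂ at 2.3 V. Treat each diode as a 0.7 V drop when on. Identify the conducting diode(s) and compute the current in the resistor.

Assume both conduct. Then node N would need to be at both 4.4−0.7 = 3.7 V and 2.3−0.7 = 1.6 V, which is impossible.
Assume only D₁ conducts: V_N = 4.4 − 0.7 = 3.7 V, so I_R = 3.7/2.7 = 1.37 mA.
Check D₂: its anode-to-cathode voltage is 2.3 − 3.7 = -1.4 V < 0.7 V, so it is off. The assumption is consistent.

Only D₁ conducts; I_R ≈ 1.4 mA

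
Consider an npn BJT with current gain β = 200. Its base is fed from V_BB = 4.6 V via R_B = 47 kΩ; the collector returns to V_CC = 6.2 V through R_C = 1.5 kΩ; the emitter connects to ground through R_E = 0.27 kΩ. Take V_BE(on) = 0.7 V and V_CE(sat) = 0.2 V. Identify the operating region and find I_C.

Assume active: I_B = (4.6 − 0.7)/(47 + 201×0.27) = 0.0385 mA, I_C = β·I_B = 7.7 mA.
Then V_CE = 6.2 − 7.7×1.5 − 7.74×0.27 = -7.44 V < 0.2 V — the active assumption fails.
Re-solve with V_CE = 0.2 V. KCL at the emitter: V_E/R_E = (V_BB−0.7−V_E)/R_B + (V_CC−0.2−V_E)/R_C, giving V_E = 0.93 V.
I_C = (V_CC − 0.2 − V_E)/R_C = (6 − 0.93)/1.5 = 3.38 mA.
Check: I_B = (3.9 − 0.93)/47 = 0.0632 mA, and β·I_B = 12.6 mA > I_C, confirming saturation.

saturation; I_C ≈ 3.4 mA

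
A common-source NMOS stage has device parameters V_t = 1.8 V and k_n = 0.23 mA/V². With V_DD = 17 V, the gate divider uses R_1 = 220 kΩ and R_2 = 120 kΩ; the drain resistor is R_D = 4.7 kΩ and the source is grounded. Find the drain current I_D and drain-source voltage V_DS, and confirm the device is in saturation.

I_D ≈ 2 mA, V_DS ≈ 7.5 V

V_G = V_DD·R_2/(R_1+R_2) = 17×120/340 = 6 V. With the source grounded, V_GS = V_G = 6 V.
Assume saturation: I_D = (k_n/2)(V_GS − V_t)² = (0.23/2)×(6 − 1.8)² = 0.115×4.2² = 2.03 mA.
V_DS = V_DD − I_D·R_D = 17 − 2.03×4.7 = 7.47 V.
Saturation requires V_DS ≥ V_GS − V_t = 4.2 V; 7.47 ≥ 4.2 ✓.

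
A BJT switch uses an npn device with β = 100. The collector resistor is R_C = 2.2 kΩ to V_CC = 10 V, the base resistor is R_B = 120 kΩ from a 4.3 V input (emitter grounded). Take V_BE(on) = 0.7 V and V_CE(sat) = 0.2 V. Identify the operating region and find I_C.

Assume active. Base-emitter loop: I_B = (V_BB − V_BE)/R_B = (4.3 − 0.7)/120 = 0.03 mA.
I_C = β·I_B = 100×0.03 = 3 mA.
V_CE = V_CC − I_C·R_C = 10 − 3×2.2 = 3.4 V > V_CE(sat), so the active-region assumption holds.

active; I_C ≈ 3 mA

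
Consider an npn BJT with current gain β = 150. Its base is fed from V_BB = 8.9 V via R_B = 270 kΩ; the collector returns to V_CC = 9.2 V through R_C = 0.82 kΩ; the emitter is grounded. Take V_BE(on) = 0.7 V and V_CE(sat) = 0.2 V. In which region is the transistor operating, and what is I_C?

active; I_C ≈ 4.6 mA

Assume active. Base-emitter loop: I_B = (V_BB − V_BE)/R_B = (8.9 − 0.7)/270 = 0.0304 mA.
I_C = β·I_B = 150×0.0304 = 4.56 mA.
V_CE = V_CC − I_C·R_C = 9.2 − 4.56×0.82 = 5.46 V > V_CE(sat), so the active-region assumption holds.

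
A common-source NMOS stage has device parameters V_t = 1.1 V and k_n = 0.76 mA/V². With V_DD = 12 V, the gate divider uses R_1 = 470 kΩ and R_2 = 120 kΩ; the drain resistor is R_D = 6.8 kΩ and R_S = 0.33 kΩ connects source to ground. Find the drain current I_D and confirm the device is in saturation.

I_D ≈ 0.52 mA

V_G = V_DD·R_2/(R_1+R_2) = 12×120/590 = 2.44 V.
Assume saturation: I_D = (k_n/2)(V_GS − V_t)² with V_GS = V_G − I_D·R_S = 2.44 − 0.33·I_D.
Substituting gives 0.0414·I_D² − 1.34·I_D + 0.683 = 0, with roots I_D = 0.52 or 31.8 mA.
The root I_D = 31.8 mA gives V_GS = -8.04 V ≤ V_t, so take I_D = 0.52 mA.
Then V_GS = 2.27 V and V_DS = V_DD − I_D(R_D+R_S) = 12 − 0.52×7.13 = 8.3 V.
Saturation requires V_DS ≥ V_GS − V_t = 1.17 V; 8.3 ≥ 1.17 ✓.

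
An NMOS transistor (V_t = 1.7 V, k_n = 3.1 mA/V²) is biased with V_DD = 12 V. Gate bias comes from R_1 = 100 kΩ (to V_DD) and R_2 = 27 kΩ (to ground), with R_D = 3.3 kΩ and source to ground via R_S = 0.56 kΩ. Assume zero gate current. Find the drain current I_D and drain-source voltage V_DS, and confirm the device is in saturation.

V_G = V_DD·R_2/(R_1+R_2) = 12×27/127 = 2.55 V.
Assume saturation: I_D = (k_n/2)(V_GS − V_t)² with V_GS = V_G − I_D·R_S = 2.55 − 0.56·I_D.
Substituting gives 0.486·I_D² − 2.48·I_D + 1.12 = 0, with roots I_D = 0.503 or 4.59 mA.
The root I_D = 4.59 mA gives V_GS = -0.0217 V ≤ V_t, so take I_D = 0.503 mA.
Then V_GS = 2.27 V and V_DS = V_DD − I_D(R_D+R_S) = 12 − 0.503×3.86 = 10.1 V.
Saturation requires V_DS ≥ V_GS − V_t = 0.57 V; 10.1 ≥ 0.57 ✓.

I_D ≈ 0.5 mA, V_DS ≈ 10 V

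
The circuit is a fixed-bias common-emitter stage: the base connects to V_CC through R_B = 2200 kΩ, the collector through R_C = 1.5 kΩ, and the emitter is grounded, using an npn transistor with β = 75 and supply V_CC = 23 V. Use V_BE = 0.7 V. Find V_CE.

V_CE ≈ 22 V

Base loop: V_CC = I_B·R_B + V_BE, so I_B = (23 − 0.7)/2200 kΩ = 0.0101 mA.
In the active region I_C = β·I_B = 75 × 0.0101 = 0.76 mA.
Collector loop: V_CE = V_CC − I_C·R_C = 23 − 0.76×1.5 = 21.9 V.
Since V_CE = 21.9 V > V_CE(sat) ≈ 0.2 V, the transistor is in the active region as assumed.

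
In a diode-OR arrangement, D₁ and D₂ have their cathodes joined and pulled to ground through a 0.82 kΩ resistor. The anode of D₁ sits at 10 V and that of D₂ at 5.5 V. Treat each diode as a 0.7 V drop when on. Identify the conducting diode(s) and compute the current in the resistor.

Only D₁ conducts; I_R ≈ 11 mA

Assume both conduct. Then node N would need to be at both 10−0.7 = 9.3 V and 5.5−0.7 = 4.8 V, which is impossible.
Assume only D₁ conducts: V_N = 10 − 0.7 = 9.3 V, so I_R = 9.3/0.82 = 11.3 mA.
Check D₂: its anode-to-cathode voltage is 5.5 − 9.3 = -3.8 V < 0.7 V, so it is off. The assumption is consistent.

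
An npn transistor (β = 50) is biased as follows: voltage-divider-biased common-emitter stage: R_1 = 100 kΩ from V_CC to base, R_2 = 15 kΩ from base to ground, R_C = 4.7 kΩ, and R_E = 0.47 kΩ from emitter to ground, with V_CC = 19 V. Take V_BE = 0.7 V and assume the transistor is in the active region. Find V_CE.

V_CE ≈ 6.6 V

Thevenize the base divider: V_Th = V_CC·R_2/(R_1+R_2) = 19×15/115 = 2.48 V, R_Th = R_1‖R_2 = 13 kΩ.
Base-emitter loop: V_Th = I_B·R_Th + V_BE + (β+1)I_B·R_E, so I_B = (2.48 − 0.7) / (13 + 51×0.47) = 0.048 mA.
I_C = β·I_B = 50×0.048 = 2.4 mA, and I_E = (β+1)I_B = 2.45 mA.
V_CE = V_CC − I_C·R_C − I_E·R_E = 19 − 2.4×4.7 − 2.45×0.47 = 6.56 V.
V_CE = 6.56 V > 0.2 V confirms active-region operation.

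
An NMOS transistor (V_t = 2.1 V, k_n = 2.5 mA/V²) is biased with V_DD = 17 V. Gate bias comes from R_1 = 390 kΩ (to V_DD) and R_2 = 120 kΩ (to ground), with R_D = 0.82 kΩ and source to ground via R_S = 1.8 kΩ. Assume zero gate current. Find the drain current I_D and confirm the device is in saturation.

V_G = V_DD·R_2/(R_1+R_2) = 17×120/510 = 4 V.
Assume saturation: I_D = (k_n/2)(V_GS − V_t)² with V_GS = V_G − I_D·R_S = 4 − 1.8·I_D.
Substituting gives 4.05·I_D² − 9.55·I_D + 4.51 = 0, with roots I_D = 0.654 or 1.7 mA.
The root I_D = 1.7 mA gives V_GS = 0.932 V ≤ V_t, so take I_D = 0.654 mA.
Then V_GS = 2.82 V and V_DS = V_DD − I_D(R_D+R_S) = 17 − 0.654×2.62 = 15.3 V.
Saturation requires V_DS ≥ V_GS − V_t = 0.723 V; 15.3 ≥ 0.723 ✓.

I_D ≈ 0.65 mA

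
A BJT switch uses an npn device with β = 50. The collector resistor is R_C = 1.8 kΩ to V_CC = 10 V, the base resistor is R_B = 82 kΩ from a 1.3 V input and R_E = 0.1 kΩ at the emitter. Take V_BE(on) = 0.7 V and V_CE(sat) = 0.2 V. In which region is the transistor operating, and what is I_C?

Assume active. Base-emitter loop: I_B = (V_BB − V_BE)/(R_B + (β+1)R_E) = (1.3 − 0.7)/(82 + 51×0.1) = 0.00689 mA.
I_C = β·I_B = 50×0.00689 = 0.344 mA.
V_CE = V_CC − I_C·R_C − I_E·R_E = 10 − 0.344×1.8 − 0.351×0.1 = 9.34 V > V_CE(sat), so the active-region assumption holds.

active; I_C ≈ 0.34 mA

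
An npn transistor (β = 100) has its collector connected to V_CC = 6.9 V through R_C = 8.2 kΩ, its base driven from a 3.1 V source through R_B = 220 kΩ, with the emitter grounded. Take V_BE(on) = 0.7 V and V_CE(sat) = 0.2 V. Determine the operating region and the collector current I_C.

saturation; I_C ≈ 0.82 mA

Assume active: I_B = (3.1 − 0.7)/220 = 0.0109 mA, giving I_C = β·I_B = 1.09 mA.
But then V_CE = 6.9 − 1.09×8.2 = -2.05 V < V_CE(sat) = 0.2 V — impossible in the active region.
So the transistor is saturated. With V_CE = 0.2 V, I_C = (V_CC − 0.2)/R_C = 6.7/8.2 = 0.817 mA.
Check: β·I_B = 1.09 mA > I_C = 0.817 mA, confirming saturation.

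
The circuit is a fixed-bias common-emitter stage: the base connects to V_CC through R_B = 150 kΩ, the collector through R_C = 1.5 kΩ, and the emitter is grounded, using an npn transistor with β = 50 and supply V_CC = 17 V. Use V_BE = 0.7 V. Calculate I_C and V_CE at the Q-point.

Base loop: V_CC = I_B·R_B + V_BE, so I_B = (17 − 0.7)/150 kΩ = 0.109 mA.
In the active region I_C = β·I_B = 50 × 0.109 = 5.43 mA.
Collector loop: V_CE = V_CC − I_C·R_C = 17 − 5.43×1.5 = 8.85 V.
Since V_CE = 8.85 V > V_CE(sat) ≈ 0.2 V, the transistor is in the active region as assumed.

I_C ≈ 5.4 mA, V_CE ≈ 8.8 V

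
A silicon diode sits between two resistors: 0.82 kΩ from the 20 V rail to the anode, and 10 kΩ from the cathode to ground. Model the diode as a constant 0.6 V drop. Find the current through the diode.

I ≈ 1.8 mA

The two resistors are in series with the diode, so KVL gives 20 = I·0.82 + 0.6 + I·10.
I = (20 − 0.6) / (0.82 + 10) kΩ = 19.4 / 10.8 = 1.79 mA.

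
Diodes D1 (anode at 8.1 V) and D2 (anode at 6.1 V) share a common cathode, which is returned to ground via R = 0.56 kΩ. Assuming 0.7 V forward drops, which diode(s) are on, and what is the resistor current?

Assume both conduct. Then node N would need to be at both 8.1−0.7 = 7.4 V and 6.1−0.7 = 5.4 V, which is impossible.
Assume only D1 conducts: V_N = 8.1 − 0.7 = 7.4 V, so I_R = 7.4/0.56 = 13.2 mA.
Check D2: its anode-to-cathode voltage is 6.1 − 7.4 = -1.3 V < 0.7 V, so it is off. The assumption is consistent.

Only D1 conducts; I_R ≈ 13 mA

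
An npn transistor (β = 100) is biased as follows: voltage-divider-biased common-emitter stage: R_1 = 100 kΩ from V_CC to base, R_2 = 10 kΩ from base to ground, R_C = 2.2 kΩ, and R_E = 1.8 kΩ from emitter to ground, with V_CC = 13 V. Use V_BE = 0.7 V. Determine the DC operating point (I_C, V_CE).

Thevenize the base divider: V_Th = V_CC·R_2/(R_1+R_2) = 13×10/110 = 1.18 V, R_Th = R_1‖R_2 = 9.09 kΩ.
Base-emitter loop: V_Th = I_B·R_Th + V_BE + (β+1)I_B·R_E, so I_B = (1.18 − 0.7) / (9.09 + 101×1.8) = 0.00252 mA.
I_C = β·I_B = 100×0.00252 = 0.252 mA, and I_E = (β+1)I_B = 0.255 mA.
V_CE = V_CC − I_C·R_C − I_E·R_E = 13 − 0.252×2.2 − 0.255×1.8 = 12 V.
V_CE = 12 V > 0.2 V confirms active-region operation.

I_C ≈ 0.25 mA, V_CE ≈ 12 V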